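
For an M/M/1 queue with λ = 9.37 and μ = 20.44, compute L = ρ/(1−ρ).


ρ = λ/μ = 9.37/20.44 = 0.4584
L = ρ/(1−ρ) = 0.4584/(1 − 0.4584) = 0.4584/0.5416 = 0.8464

Final: 0.8464


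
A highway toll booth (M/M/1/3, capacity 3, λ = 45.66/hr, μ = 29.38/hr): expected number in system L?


ρ = 45.66/29.38 = 1.5541
L = ρ[1 − (K+1)ρ^K + Kρ^(K+1)] / [(1−ρ)(1−ρ^(K+1))]
Numerator: 1.5541·(1 − 4·3.753638 + 3·5.833598) = 5.418033
Denominator: (-0.5541)·(-4.833598) = 2.678386
L = 5.418033/2.678386 = 2.0229

Final: 2.0229


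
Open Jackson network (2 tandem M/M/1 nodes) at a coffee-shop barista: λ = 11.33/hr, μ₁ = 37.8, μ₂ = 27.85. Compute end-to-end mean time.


Each node sees arrival rate λ = 11.33/hr (tandem ⇒ throughput preserved).
W₁ = 1/(μ₁−λ) = 1/(37.8−11.33) = 0.03778 hr
W₂ = 1/(μ₂−λ) = 1/(27.85−11.33) = 0.06053 hr
W_total = W₁ + W₂ = 0.03778 + 0.06053 = 0.09831 hr

Final: 0.09831 hr


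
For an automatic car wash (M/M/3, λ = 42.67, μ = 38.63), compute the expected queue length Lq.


a = λ/μ = 1.1046; ρ = a/3 = 0.3682
P₀ = 0.325717
Lq = P₀·a^c·ρ / (c!·(1−ρ)²) = 0.325717·1.34770·0.3682/(6·0.39918)
= 0.06748

Final: 0.06748


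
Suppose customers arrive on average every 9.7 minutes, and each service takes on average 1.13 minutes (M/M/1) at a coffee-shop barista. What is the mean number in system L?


λ = 60/9.7 = 6.1856 /hr
μ = 60/1.13 = 53.0973 /hr
ρ = λ/μ = 6.1856/53.0973 = 0.1165
L = ρ/(1−ρ) = 0.1165/0.8835 = 0.1319

Final: 0.1319


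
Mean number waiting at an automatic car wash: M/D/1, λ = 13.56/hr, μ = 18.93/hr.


ρ = 13.56/18.93 = 0.7163
M/D/1: Lq = ρ²/(2(1−ρ)) = 0.5131/(2·0.2837) = 0.90441

Final: 0.90441


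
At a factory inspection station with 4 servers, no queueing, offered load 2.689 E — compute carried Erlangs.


B(4,2.689) = 0.171218 (Erlang-B)
Carried load = a(1 − B) = 2.689·(1 − 0.171218) = 2.689·0.828782 = 2.2286 E

Final: 2.2286 Erlangs


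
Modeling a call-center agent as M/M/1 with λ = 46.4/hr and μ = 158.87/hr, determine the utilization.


ρ = λ/μ = 46.4/158.87 = 0.2921

Final: 0.2921


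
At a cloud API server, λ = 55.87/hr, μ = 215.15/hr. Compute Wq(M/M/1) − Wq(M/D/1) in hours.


ρ = 55.87/215.15 = 0.2597
Wq(M/M/1) = ρ/(μ−λ) = 0.2597/159.28 = 0.001630 hr
Wq(M/D/1) = ρ/(2(μ−λ)) = 0.0008152 hr
Savings = 0.001630 − 0.0008152 = 0.0008152 hr

Final: 0.0008152 hr


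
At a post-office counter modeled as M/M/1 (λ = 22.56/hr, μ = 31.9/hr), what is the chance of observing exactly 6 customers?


ρ = 22.56/31.9 = 0.7072
P_n = (1−ρ)·ρ^n = (1 − 0.7072)·0.7072^6 = 0.2928·0.125110 = 0.036631

Final: 0.036631


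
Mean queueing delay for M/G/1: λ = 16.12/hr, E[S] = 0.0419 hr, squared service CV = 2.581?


ρ = λ·E[S] = 16.12·0.0419 = 0.6754
E[S²] = E[S]²(1+C_s²) = 0.0419²·(1+2.581) = 0.006287
Wq = λ·E[S²]/(2(1−ρ)) = 16.12·0.006287/(2·0.3246) = 0.15612 hr

Final: 0.15612 hr


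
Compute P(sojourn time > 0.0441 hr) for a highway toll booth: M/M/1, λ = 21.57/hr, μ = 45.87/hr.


W ~ Exponential(μ−λ) for M/M/1.
μ − λ = 45.87 − 21.57 = 24.3000
P(W > t) = e^{−(μ−λ)t} = e^{−1.0716} = 0.342450

Final: 0.342450


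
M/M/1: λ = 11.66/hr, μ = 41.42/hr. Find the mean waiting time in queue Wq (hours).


ρ = 11.66/41.42 = 0.2815
Wq = ρ/(μ−λ) = 0.2815/(41.42 − 11.66) = 0.2815/29.76 = 0.009459 hr

Final: 0.009459 hr


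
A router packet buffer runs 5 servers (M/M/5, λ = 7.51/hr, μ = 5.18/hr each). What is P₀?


a = λ/μ = 7.51/5.18 = 1.4498; ρ = a/c = 0.2900
Σ_{k=0}^{4} a^k/k! (terms k=0..4) = 1.00000 + 1.44981 + 1.05097 + 0.50790 + 0.18409 = 4.19277
Tail: a^5/(5!(1−ρ)) = 6.40547/(120·0.7100) = 0.07518
P₀ = 1/(4.19277 + 0.07518) = 1/4.26795 = 0.234305

Final: 0.234305


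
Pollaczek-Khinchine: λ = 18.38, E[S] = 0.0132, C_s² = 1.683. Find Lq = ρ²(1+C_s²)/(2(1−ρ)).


ρ = λ·E[S] = 18.38·0.0132 = 0.2426
Lq = ρ²(1+C_s²)/(2(1−ρ)) = 0.05886·(1+1.683)/(2·0.7574)
= 0.05886·2.6830/1.5148 = 0.10426

Final: 0.10426


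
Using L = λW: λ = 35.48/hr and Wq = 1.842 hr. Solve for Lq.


Lq = λWq = 35.48·1.842 = 65.3542

Final: 65.3542


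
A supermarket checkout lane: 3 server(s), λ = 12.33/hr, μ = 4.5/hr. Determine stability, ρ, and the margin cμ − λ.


Total capacity cμ = 3·4.5 = 13.50/hr
ρ = λ/(cμ) = 12.33/13.50 = 0.9133
Stable ⇔ ρ < 1: YES
Spare capacity = cμ − λ = 13.50 − 12.33 = 1.17/hr

Final: ρ = 0.9133; stable; margin = 1.17/hr


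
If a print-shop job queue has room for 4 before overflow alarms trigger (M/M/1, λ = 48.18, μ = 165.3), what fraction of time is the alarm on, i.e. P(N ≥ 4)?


ρ = 48.18/165.3 = 0.2915
P(N ≥ n) = ρ^n = 0.2915^4 = 0.007217

Final: 0.007217


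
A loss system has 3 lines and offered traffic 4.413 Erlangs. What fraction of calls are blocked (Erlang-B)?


B(c,a) = (a^c/c!) / Σ_{k=0}^{c} a^k/k!
a^3/3! = 14.323545
Σ terms (k=0..3): 1.00000 + 4.41300 + 9.73728 + 14.32355 = 29.473830
B = 14.323545/29.473830 = 0.485975

Final: 0.485975


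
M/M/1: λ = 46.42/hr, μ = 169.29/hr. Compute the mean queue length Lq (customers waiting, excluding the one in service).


ρ = 46.42/169.29 = 0.2742
Lq = ρ²/(1−ρ) = 0.07519/0.7258 = 0.1036

Final: 0.1036


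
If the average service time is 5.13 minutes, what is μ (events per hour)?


μ = 1/(service time) in consistent units.
1 hour = 60 min, so μ = 60/5.13 = 11.6959 per hour

Final: 11.6959 /hr


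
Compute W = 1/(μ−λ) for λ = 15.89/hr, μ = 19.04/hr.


W = 1/(μ−λ) = 1/(19.04 − 15.89) = 1/3.15 = 0.3175 hr

Final: 0.3175 hr


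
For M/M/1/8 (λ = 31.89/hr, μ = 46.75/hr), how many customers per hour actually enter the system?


ρ = 0.6821; P_K = (1−ρ)ρ^8/(1−ρ^9) = 0.015393
λ_eff = λ(1 − P_K) = 31.89·(1 − 0.015393) = 31.89·0.984607 = 31.3991 /hr

Final: 31.3991 /hr


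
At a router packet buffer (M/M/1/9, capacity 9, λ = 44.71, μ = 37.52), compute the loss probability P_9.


ρ = λ/μ = 44.71/37.52 = 1.1916
P_K = (1−ρ)ρ^K/(1−ρ^(K+1)) = (-0.1916·4.844808)/(1 − 5.773224)
= -0.928416/-4.773224 = 0.194505

Final: 0.194505


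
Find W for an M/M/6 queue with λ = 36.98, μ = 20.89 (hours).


a = 1.7702; ρ = 0.2950; P₀ = 0.170175
Lq = P₀·a^c·ρ/(c!(1−ρ)²) = 0.004318
Wq = Lq/λ = 0.004318/36.98 = 0.0001168 hr
W = Wq + 1/μ = 0.0001168 + 0.04787 = 0.04799 hr

Final: 0.04799 hr


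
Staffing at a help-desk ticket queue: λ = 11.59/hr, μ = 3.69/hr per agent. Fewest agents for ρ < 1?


Stability requires cμ > λ ⇔ c > λ/μ.
λ/μ = 11.59/3.69 = 3.1409
Minimum integer c = ⌊3.1409⌋ + 1 = 4
Check: 4·3.69 = 14.76 > 11.59, while 3·3.69 = 11.07 ≤ 11.59

Final: 4 servers


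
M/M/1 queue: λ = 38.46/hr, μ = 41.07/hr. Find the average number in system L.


ρ = λ/μ = 38.46/41.07 = 0.9364
L = ρ/(1−ρ) = 0.9364/(1 − 0.9364) = 0.9364/0.06355 = 14.7356

Final: 14.7356


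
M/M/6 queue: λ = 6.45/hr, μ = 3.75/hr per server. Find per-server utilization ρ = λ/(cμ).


ρ = λ/(cμ) = 6.45/(6·3.75) = 6.45/22.50 = 0.2867

Final: 0.2867


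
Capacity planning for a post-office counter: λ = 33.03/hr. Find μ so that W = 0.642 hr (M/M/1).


W = 1/(μ−λ) ⇒ μ − λ = 1/W = 1/0.642 = 1.5576
μ = λ + 1/W = 33.03 + 1.5576 = 34.5876 per hr

Final: 34.5876 /hr


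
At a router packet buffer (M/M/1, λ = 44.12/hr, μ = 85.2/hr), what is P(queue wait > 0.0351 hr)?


ρ = 44.12/85.2 = 0.5178
P(Wq > t) = ρ·e^{−(μ−λ)t} = 0.5178·e^{−1.4419}
= 0.5178·0.236476 = 0.122457

Final: 0.122457


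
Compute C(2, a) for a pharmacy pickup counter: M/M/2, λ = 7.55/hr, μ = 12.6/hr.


a = λ/μ = 0.5992; ρ = a/2 = 0.2996
P₀ = 0.538931 (from M/M/c formula)
C(c,a) = [a^c/(c!(1−ρ))]·P₀ = [0.35905/(2·0.7004)]·0.538931
= 0.25632·0.538931 = 0.138138

Final: 0.138138


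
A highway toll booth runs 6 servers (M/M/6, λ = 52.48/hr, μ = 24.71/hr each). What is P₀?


a = λ/μ = 52.48/24.71 = 2.1238; ρ = a/c = 0.3540
Σ_{k=0}^{5} a^k/k! (terms k=0..5) = 1.00000 + 2.12384 + 2.25534 + 1.59666 + 0.84776 + 0.36010 = 8.18370
Tail: a^6/(6!(1−ρ)) = 91.77544/(720·0.6460) = 0.19731
P₀ = 1/(8.18370 + 0.19731) = 1/8.38100 = 0.119317

Final: 0.119317


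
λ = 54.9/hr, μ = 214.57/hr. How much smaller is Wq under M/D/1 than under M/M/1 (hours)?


ρ = 54.9/214.57 = 0.2559
Wq(M/M/1) = ρ/(μ−λ) = 0.2559/159.67 = 0.001602 hr
Wq(M/D/1) = ρ/(2(μ−λ)) = 0.0008012 hr
Savings = 0.001602 − 0.0008012 = 0.0008012 hr

Final: 0.0008012 hr


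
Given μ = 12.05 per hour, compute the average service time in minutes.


Mean service time = 1/μ = 1/12.05 hour = 0.08299 hour
In minutes: 0.08299 × 60 = 4.9793 min

Final: 4.9793 min


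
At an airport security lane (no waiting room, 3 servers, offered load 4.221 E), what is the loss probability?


B(c,a) = (a^c/c!) / Σ_{k=0}^{c} a^k/k!
a^3/3! = 12.534148
Σ terms (k=0..3): 1.00000 + 4.22100 + 8.90842 + 12.53415 = 26.663568
B = 12.534148/26.663568 = 0.470085

Final: 0.470085


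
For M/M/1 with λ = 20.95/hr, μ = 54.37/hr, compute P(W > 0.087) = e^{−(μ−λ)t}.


W ~ Exponential(μ−λ) for M/M/1.
μ − λ = 54.37 − 20.95 = 33.4200
P(W > t) = e^{−(μ−λ)t} = e^{−2.9075} = 0.054610

Final: 0.054610


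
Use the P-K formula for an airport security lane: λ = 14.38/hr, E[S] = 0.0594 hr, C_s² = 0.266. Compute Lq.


ρ = λ·E[S] = 14.38·0.0594 = 0.8542
Lq = ρ²(1+C_s²)/(2(1−ρ)) = 0.7296·(1+0.266)/(2·0.1458)
= 0.7296·1.2660/0.2917 = 3.16704

Final: 3.16704


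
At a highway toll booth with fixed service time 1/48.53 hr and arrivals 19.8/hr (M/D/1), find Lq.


ρ = 19.8/48.53 = 0.4080
M/D/1: Lq = ρ²/(2(1−ρ)) = 0.1665/(2·0.5920) = 0.14059

Final: 0.14059


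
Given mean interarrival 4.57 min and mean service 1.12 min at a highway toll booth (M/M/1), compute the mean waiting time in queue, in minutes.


λ = 60/4.57 = 13.1291 /hr
μ = 60/1.12 = 53.5714 /hr
ρ = λ/μ = 13.1291/53.5714 = 0.2451
Wq = ρ/(μ−λ) = 0.2451/(53.5714−13.1291) = 0.006060 hr
In minutes: 0.006060·60 = 0.3636 min

Final: 0.3636 min


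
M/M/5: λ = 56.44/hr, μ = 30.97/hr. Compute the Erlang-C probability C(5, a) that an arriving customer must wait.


a = λ/μ = 1.8224; ρ = a/5 = 0.3645
P₀ = 0.160903 (from M/M/c formula)
C(c,a) = [a^c/(c!(1−ρ))]·P₀ = [20.10152/(120·0.6355)]·0.160903
= 0.26358·0.160903 = 0.042412

Final: 0.042412


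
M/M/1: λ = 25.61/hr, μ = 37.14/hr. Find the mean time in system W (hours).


W = 1/(μ−λ) = 1/(37.14 − 25.61) = 1/11.53 = 0.08673 hr

Final: 0.08673 hr


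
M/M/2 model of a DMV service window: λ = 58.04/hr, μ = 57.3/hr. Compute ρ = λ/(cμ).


ρ = λ/(cμ) = 58.04/(2·57.3) = 58.04/114.60 = 0.5065

Final: 0.5065


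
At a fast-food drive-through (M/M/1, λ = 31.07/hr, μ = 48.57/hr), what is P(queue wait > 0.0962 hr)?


ρ = 31.07/48.57 = 0.6397
P(Wq > t) = ρ·e^{−(μ−λ)t} = 0.6397·e^{−1.6835}
= 0.6397·0.185723 = 0.118806

Final: 0.118806


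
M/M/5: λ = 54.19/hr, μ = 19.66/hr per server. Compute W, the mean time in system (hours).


a = 2.7564; ρ = 0.5513; P₀ = 0.060956
Lq = P₀·a^c·ρ/(c!(1−ρ)²) = 0.22127
Wq = Lq/λ = 0.22127/54.19 = 0.004083 hr
W = Wq + 1/μ = 0.004083 + 0.05086 = 0.05495 hr

Final: 0.05495 hr


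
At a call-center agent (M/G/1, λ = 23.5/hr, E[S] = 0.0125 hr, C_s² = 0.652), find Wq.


ρ = λ·E[S] = 23.5·0.0125 = 0.2938
E[S²] = E[S]²(1+C_s²) = 0.0125²·(1+0.652) = 0.0002581
Wq = λ·E[S²]/(2(1−ρ)) = 23.5·0.0002581/(2·0.7063) = 0.004294 hr

Final: 0.004294 hr


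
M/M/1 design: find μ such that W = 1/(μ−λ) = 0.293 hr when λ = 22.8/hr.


W = 1/(μ−λ) ⇒ μ − λ = 1/W = 1/0.293 = 3.4130
μ = λ + 1/W = 22.8 + 3.4130 = 26.2130 per hr

Final: 26.2130 /hr


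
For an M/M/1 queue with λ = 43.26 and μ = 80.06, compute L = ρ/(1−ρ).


ρ = λ/μ = 43.26/80.06 = 0.5403
L = ρ/(1−ρ) = 0.5403/(1 − 0.5403) = 0.5403/0.4597 = 1.1755

Final: 1.1755


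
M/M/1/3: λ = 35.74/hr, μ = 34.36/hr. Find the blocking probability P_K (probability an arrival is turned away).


ρ = λ/μ = 35.74/34.36 = 1.0402
P_K = (1−ρ)ρ^K/(1−ρ^(K+1)) = (-0.04016·1.125393)/(1 − 1.170592)
= -0.045199/-0.170592 = 0.264955

Final: 0.264955


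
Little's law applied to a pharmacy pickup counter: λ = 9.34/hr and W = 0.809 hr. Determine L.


L = λW = 9.34·0.809 = 7.5561

Final: 7.5561


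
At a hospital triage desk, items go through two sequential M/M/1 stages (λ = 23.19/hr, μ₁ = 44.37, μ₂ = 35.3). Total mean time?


Each node sees arrival rate λ = 23.19/hr (tandem ⇒ throughput preserved).
W₁ = 1/(μ₁−λ) = 1/(44.37−23.19) = 0.04721 hr
W₂ = 1/(μ₂−λ) = 1/(35.3−23.19) = 0.08258 hr
W_total = W₁ + W₂ = 0.04721 + 0.08258 = 0.12979 hr

Final: 0.12979 hr


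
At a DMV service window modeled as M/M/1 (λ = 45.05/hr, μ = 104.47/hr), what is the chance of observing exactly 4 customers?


ρ = 45.05/104.47 = 0.4312
P_n = (1−ρ)·ρ^n = (1 − 0.4312)·0.4312^4 = 0.5688·0.034579 = 0.019668

Final: 0.019668


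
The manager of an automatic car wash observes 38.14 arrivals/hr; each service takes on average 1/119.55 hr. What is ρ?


ρ = λ/μ = 38.14/119.55 = 0.3190

Final: 0.3190


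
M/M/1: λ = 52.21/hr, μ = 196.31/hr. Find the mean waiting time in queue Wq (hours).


ρ = 52.21/196.31 = 0.2660
Wq = ρ/(μ−λ) = 0.2660/(196.31 − 52.21) = 0.2660/144.10 = 0.001846 hr

Final: 0.001846 hr


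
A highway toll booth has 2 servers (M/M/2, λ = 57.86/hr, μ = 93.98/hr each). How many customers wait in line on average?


a = λ/μ = 0.6157; ρ = a/2 = 0.3078
P₀ = 0.529249
Lq = P₀·a^c·ρ / (c!·(1−ρ)²) = 0.529249·0.37904·0.3078/(2·0.47910)
= 0.06445

Final: 0.06445


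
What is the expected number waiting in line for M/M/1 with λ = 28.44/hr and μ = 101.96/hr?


ρ = 28.44/101.96 = 0.2789
Lq = ρ²/(1−ρ) = 0.07780/0.7211 = 0.1079

Final: 0.1079


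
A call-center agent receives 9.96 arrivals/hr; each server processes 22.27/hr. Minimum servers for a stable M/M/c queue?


Stability requires cμ > λ ⇔ c > λ/μ.
λ/μ = 9.96/22.27 = 0.4472
Minimum integer c = ⌊0.4472⌋ + 1 = 1
Check: 1·22.27 = 22.27 > 9.96, while 0·22.27 = 0.00 ≤ 9.96

Final: 1 servers


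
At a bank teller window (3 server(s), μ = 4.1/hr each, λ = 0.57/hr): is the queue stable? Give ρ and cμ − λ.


Total capacity cμ = 3·4.1 = 12.30/hr
ρ = λ/(cμ) = 0.57/12.30 = 0.04634
Stable ⇔ ρ < 1: YES
Spare capacity = cμ − λ = 12.30 − 0.57 = 11.73/hr

Final: ρ = 0.04634; stable; margin = 11.73/hr


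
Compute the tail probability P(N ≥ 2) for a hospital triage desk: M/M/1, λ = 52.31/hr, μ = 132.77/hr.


ρ = 52.31/132.77 = 0.3940
P(N ≥ n) = ρ^n = 0.3940^2 = 0.155228

Final: 0.155228


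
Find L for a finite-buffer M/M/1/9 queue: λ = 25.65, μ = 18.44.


ρ = 25.65/18.44 = 1.3910
L = ρ[1 − (K+1)ρ^K + Kρ^(K+1)] / [(1−ρ)(1−ρ^(K+1))]
Numerator: 1.3910·(1 − 10·19.495666 + 9·27.118429) = 69.701791
Denominator: (-0.3910)·(-26.118429) = 10.212249
L = 69.701791/10.212249 = 6.8253

Final: 6.8253


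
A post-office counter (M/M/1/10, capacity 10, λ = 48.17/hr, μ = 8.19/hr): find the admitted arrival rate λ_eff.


ρ = 5.8816; P_K = (1−ρ)ρ^10/(1−ρ^11) = 0.829977
λ_eff = λ(1 − P_K) = 48.17·(1 − 0.829977) = 48.17·0.170023 = 8.1900 /hr

Final: 8.1900 /hr


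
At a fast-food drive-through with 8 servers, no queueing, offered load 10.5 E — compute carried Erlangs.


B(8,10.5) = 0.361123 (Erlang-B)
Carried load = a(1 − B) = 10.5·(1 − 0.361123) = 10.5·0.638877 = 6.7082 E

Final: 6.7082 Erlangs


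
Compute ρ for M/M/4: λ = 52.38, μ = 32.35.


ρ = λ/(cμ) = 52.38/(4·32.35) = 52.38/129.40 = 0.4048

Final: 0.4048


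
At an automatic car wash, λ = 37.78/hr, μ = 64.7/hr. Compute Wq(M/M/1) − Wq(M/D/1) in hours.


ρ = 37.78/64.7 = 0.5839
Wq(M/M/1) = ρ/(μ−λ) = 0.5839/26.92 = 0.02169 hr
Wq(M/D/1) = ρ/(2(μ−λ)) = 0.01085 hr
Savings = 0.02169 − 0.01085 = 0.01085 hr

Final: 0.01085 hr


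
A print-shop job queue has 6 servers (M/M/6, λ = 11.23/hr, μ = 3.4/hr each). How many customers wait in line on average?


a = λ/μ = 3.3029; ρ = a/6 = 0.5505
P₀ = 0.035702
Lq = P₀·a^c·ρ / (c!·(1−ρ)²) = 0.035702·1298.38962·0.5505/(720·0.20206)
= 0.17540

Final: 0.17540


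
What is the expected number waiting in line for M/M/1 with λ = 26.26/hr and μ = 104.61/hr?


ρ = 26.26/104.61 = 0.2510
Lq = ρ²/(1−ρ) = 0.06301/0.7490 = 0.08414

Final: 0.08414


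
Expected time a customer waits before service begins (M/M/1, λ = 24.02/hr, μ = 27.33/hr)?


ρ = 24.02/27.33 = 0.8789
Wq = ρ/(μ−λ) = 0.8789/(27.33 − 24.02) = 0.8789/3.31 = 0.2655 hr

Final: 0.2655 hr


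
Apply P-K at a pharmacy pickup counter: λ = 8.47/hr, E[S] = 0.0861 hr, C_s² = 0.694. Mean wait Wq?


ρ = λ·E[S] = 8.47·0.0861 = 0.7293
E[S²] = E[S]²(1+C_s²) = 0.0861²·(1+0.694) = 0.012558
Wq = λ·E[S²]/(2(1−ρ)) = 8.47·0.012558/(2·0.2707) = 0.19644 hr

Final: 0.19644 hr


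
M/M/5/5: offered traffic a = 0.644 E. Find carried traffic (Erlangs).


B(5,0.644) = 0.0004848 (Erlang-B)
Carried load = a(1 − B) = 0.644·(1 − 0.0004848) = 0.644·0.999515 = 0.6437 E

Final: 0.6437 Erlangs


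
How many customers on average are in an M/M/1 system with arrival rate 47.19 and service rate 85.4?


ρ = λ/μ = 47.19/85.4 = 0.5526
L = ρ/(1−ρ) = 0.5526/(1 − 0.5526) = 0.5526/0.4474 = 1.2350

Final: 1.2350


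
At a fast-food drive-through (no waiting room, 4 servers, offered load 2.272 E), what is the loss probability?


B(c,a) = (a^c/c!) / Σ_{k=0}^{c} a^k/k!
a^4/4! = 1.110253
Σ terms (k=0..4): 1.00000 + 2.27200 + 2.58099 + 1.95467 + 1.11025 = 8.917917
B = 1.110253/8.917917 = 0.124497

Final: 0.124497


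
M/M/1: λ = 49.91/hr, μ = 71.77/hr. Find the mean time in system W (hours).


W = 1/(μ−λ) = 1/(71.77 − 49.91) = 1/21.86 = 0.04575 hr

Final: 0.04575 hr


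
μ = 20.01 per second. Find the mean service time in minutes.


Mean service time = 1/μ = 1/20.01 second = 0.04998 second
In minutes: 0.04998 × 0.0166667 = 0.0008329 min

Final: 0.0008329 min


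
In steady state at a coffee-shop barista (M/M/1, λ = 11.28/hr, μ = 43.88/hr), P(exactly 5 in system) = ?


ρ = 11.28/43.88 = 0.2571
P_n = (1−ρ)·ρ^n = (1 − 0.2571)·0.2571^5 = 0.7429·0.001123 = 0.0008340

Final: 0.0008340


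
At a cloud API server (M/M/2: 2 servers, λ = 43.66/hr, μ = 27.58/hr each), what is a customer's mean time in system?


a = 1.5830; ρ = 0.7915; P₀ = 0.116373
Lq = P₀·a^c·ρ/(c!(1−ρ)²) = 2.65530
Wq = Lq/λ = 2.65530/43.66 = 0.06082 hr
W = Wq + 1/μ = 0.06082 + 0.03626 = 0.09708 hr

Final: 0.09708 hr


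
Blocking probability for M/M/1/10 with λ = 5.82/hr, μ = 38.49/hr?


ρ = λ/μ = 5.82/38.49 = 0.1512
P_K = (1−ρ)ρ^K/(1−ρ^(K+1)) = (0.8488·0.000000006248)/(1 − 9.448e-10)
= 0.000000005303/1.000000 = 0.000000005303

Final: 0.000000005303


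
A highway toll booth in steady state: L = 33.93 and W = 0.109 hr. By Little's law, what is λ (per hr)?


λ = L/W = 33.93/0.109 = 311.2844 /hr

Final: 311.2844 /hr


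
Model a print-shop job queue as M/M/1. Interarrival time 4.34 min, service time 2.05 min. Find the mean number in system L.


λ = 60/4.34 = 13.8249 /hr
μ = 60/2.05 = 29.2683 /hr
ρ = λ/μ = 13.8249/29.2683 = 0.4724
L = ρ/(1−ρ) = 0.4724/0.5276 = 0.8952

Final: 0.8952


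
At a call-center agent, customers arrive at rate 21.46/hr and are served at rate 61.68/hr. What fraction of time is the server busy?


ρ = λ/μ = 21.46/61.68 = 0.3479

Final: 0.3479


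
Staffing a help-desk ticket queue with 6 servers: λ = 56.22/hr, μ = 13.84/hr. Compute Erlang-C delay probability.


a = λ/μ = 4.0621; ρ = a/6 = 0.6770
P₀ = 0.015536 (from M/M/c formula)
C(c,a) = [a^c/(c!(1−ρ))]·P₀ = [4492.91815/(720·0.3230)]·0.015536
= 19.32078·0.015536 = 0.300165

Final: 0.300165


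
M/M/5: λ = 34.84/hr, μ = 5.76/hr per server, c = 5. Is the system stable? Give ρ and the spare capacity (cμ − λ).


Total capacity cμ = 5·5.76 = 28.80/hr
ρ = λ/(cμ) = 34.84/28.80 = 1.2097
Stable ⇔ ρ < 1: NO
Spare capacity = cμ − λ = 28.80 − 34.84 = -6.04/hr

Final: ρ = 1.2097; unstable; margin = -6.04/hr


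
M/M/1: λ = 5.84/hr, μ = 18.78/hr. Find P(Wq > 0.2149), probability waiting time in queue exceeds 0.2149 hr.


ρ = 5.84/18.78 = 0.3110
P(Wq > t) = ρ·e^{−(μ−λ)t} = 0.3110·e^{−2.7808}
= 0.3110·0.061989 = 0.019277

Final: 0.019277


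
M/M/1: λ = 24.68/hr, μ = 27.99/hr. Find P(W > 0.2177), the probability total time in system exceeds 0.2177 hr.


W ~ Exponential(μ−λ) for M/M/1.
μ − λ = 27.99 − 24.68 = 3.3100
P(W > t) = e^{−(μ−λ)t} = e^{−0.7206} = 0.486467

Final: 0.486467


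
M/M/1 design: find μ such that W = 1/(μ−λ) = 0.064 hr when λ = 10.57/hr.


W = 1/(μ−λ) ⇒ μ − λ = 1/W = 1/0.064 = 15.6250
μ = λ + 1/W = 10.57 + 15.6250 = 26.1950 per hr

Final: 26.1950 /hr


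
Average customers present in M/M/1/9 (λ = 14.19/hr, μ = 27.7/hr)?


ρ = 14.19/27.7 = 0.5123
L = ρ[1 − (K+1)ρ^K + Kρ^(K+1)] / [(1−ρ)(1−ρ^(K+1))]
Numerator: 0.5123·(1 − 10·0.002430 + 9·0.001245) = 0.505567
Denominator: (0.4877)·(0.998755) = 0.487119
L = 0.505567/0.487119 = 1.0379

Final: 1.0379


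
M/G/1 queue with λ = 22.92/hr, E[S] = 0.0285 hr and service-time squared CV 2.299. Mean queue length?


ρ = λ·E[S] = 22.92·0.0285 = 0.6532
Lq = ρ²(1+C_s²)/(2(1−ρ)) = 0.4267·(1+2.299)/(2·0.3468)
= 0.4267·3.2990/0.6936 = 2.02963

Final: 2.02963


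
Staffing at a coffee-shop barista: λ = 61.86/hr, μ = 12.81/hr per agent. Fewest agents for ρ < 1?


Stability requires cμ > λ ⇔ c > λ/μ.
λ/μ = 61.86/12.81 = 4.8290
Minimum integer c = ⌊4.8290⌋ + 1 = 5
Check: 5·12.81 = 64.05 > 61.86, while 4·12.81 = 51.24 ≤ 61.86

Final: 5 servers


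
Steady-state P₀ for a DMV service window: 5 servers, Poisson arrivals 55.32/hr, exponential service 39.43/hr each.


a = λ/μ = 55.32/39.43 = 1.4030; ρ = a/c = 0.2806
Σ_{k=0}^{4} a^k/k! (terms k=0..4) = 1.00000 + 1.40299 + 0.98419 + 0.46027 + 0.16144 = 4.00890
Tail: a^5/(5!(1−ρ)) = 5.43597/(120·0.7194) = 0.06297
P₀ = 1/(4.00890 + 0.06297) = 1/4.07187 = 0.245588

Final: 0.245588


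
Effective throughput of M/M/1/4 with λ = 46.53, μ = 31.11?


ρ = 1.4957; P_K = (1−ρ)ρ^4/(1−ρ^5) = 0.382505
λ_eff = λ(1 − P_K) = 46.53·(1 − 0.382505) = 46.53·0.617495 = 28.7320 /hr

Final: 28.7320 /hr


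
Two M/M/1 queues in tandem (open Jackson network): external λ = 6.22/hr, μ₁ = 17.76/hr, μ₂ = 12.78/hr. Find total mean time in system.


Each node sees arrival rate λ = 6.22/hr (tandem ⇒ throughput preserved).
W₁ = 1/(μ₁−λ) = 1/(17.76−6.22) = 0.08666 hr
W₂ = 1/(μ₂−λ) = 1/(12.78−6.22) = 0.15244 hr
W_total = W₁ + W₂ = 0.08666 + 0.15244 = 0.23909 hr

Final: 0.23909 hr


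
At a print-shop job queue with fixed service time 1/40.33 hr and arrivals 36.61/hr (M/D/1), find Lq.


ρ = 36.61/40.33 = 0.9078
M/D/1: Lq = ρ²/(2(1−ρ)) = 0.8240/(2·0.09224) = 4.46682

Final: 4.46682


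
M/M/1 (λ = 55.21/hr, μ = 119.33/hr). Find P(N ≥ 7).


ρ = 55.21/119.33 = 0.4627
P(N ≥ n) = ρ^n = 0.4627^7 = 0.004538

Final: 0.004538


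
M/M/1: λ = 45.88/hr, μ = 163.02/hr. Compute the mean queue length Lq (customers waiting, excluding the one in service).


ρ = 45.88/163.02 = 0.2814
Lq = ρ²/(1−ρ) = 0.07921/0.7186 = 0.1102

Final: 0.1102


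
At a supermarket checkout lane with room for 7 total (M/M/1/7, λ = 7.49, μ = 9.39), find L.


ρ = 7.49/9.39 = 0.7977
L = ρ[1 − (K+1)ρ^K + Kρ^(K+1)] / [(1−ρ)(1−ρ^(K+1))]
Numerator: 0.7977·(1 − 8·0.205454 + 7·0.163881) = 0.401654
Denominator: (0.2023)·(0.836119) = 0.169183
L = 0.401654/0.169183 = 2.3741

Final: 2.3741


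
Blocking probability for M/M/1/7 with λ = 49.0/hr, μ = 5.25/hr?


ρ = λ/μ = 49.0/5.25 = 9.3333
P_K = (1−ρ)ρ^K/(1−ρ^(K+1)) = (-8.3333·6169606.086877)/(1 − 57582990.144185)
= -51413384.057308/-57582989.144185 = 0.892857

Final: 0.892857


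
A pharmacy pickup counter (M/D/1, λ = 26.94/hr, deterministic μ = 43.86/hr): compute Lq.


ρ = 26.94/43.86 = 0.6142
M/D/1: Lq = ρ²/(2(1−ρ)) = 0.3773/(2·0.3858) = 0.48899

Final: 0.48899


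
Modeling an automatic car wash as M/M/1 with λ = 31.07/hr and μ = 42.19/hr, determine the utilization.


ρ = λ/μ = 31.07/42.19 = 0.7364

Final: 0.7364


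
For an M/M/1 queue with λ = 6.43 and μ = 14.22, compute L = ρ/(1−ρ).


ρ = λ/μ = 6.43/14.22 = 0.4522
L = ρ/(1−ρ) = 0.4522/(1 − 0.4522) = 0.4522/0.5478 = 0.8254

Final: 0.8254


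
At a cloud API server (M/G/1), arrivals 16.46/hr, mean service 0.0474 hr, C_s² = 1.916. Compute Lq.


ρ = λ·E[S] = 16.46·0.0474 = 0.7802
Lq = ρ²(1+C_s²)/(2(1−ρ)) = 0.6087·(1+1.916)/(2·0.2198)
= 0.6087·2.9160/0.4396 = 4.03789

Final: 4.03789


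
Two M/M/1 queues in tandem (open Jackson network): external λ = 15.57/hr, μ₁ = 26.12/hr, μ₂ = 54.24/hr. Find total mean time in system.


Each node sees arrival rate λ = 15.57/hr (tandem ⇒ throughput preserved).
W₁ = 1/(μ₁−λ) = 1/(26.12−15.57) = 0.09479 hr
W₂ = 1/(μ₂−λ) = 1/(54.24−15.57) = 0.02586 hr
W_total = W₁ + W₂ = 0.09479 + 0.02586 = 0.12065 hr

Final: 0.12065 hr


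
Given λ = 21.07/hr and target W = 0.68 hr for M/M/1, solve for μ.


W = 1/(μ−λ) ⇒ μ − λ = 1/W = 1/0.68 = 1.4706
μ = λ + 1/W = 21.07 + 1.4706 = 22.5406 per hr

Final: 22.5406 /hr


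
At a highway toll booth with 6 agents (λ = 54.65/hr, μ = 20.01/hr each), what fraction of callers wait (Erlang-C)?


a = λ/μ = 2.7311; ρ = a/6 = 0.4552
P₀ = 0.064522 (from M/M/c formula)
C(c,a) = [a^c/(c!(1−ρ))]·P₀ = [415.00991/(720·0.5448)]·0.064522
= 1.05799·0.064522 = 0.068264

Final: 0.068264


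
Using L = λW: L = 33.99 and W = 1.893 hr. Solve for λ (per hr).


λ = L/W = 33.99/1.893 = 17.9556 /hr

Final: 17.9556 /hr


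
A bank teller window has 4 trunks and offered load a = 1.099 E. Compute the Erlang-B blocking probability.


B(c,a) = (a^c/c!) / Σ_{k=0}^{c} a^k/k!
a^4/4! = 0.060783
Σ terms (k=0..4): 1.00000 + 1.09900 + 0.60390 + 0.22123 + 0.06078 = 2.984912
B = 0.060783/2.984912 = 0.020363

Final: 0.020363


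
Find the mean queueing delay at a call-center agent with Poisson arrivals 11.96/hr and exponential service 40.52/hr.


ρ = 11.96/40.52 = 0.2952
Wq = ρ/(μ−λ) = 0.2952/(40.52 − 11.96) = 0.2952/28.56 = 0.01033 hr

Final: 0.01033 hr


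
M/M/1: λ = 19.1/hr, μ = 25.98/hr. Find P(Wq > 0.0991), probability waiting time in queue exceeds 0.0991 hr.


ρ = 19.1/25.98 = 0.7352
P(Wq > t) = ρ·e^{−(μ−λ)t} = 0.7352·e^{−0.6818}
= 0.7352·0.505702 = 0.371782

Final: 0.371782


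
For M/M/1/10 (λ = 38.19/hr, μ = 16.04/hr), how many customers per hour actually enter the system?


ρ = 2.3809; P_K = (1−ρ)ρ^10/(1−ρ^11) = 0.580036
λ_eff = λ(1 − P_K) = 38.19·(1 − 0.580036) = 38.19·0.419964 = 16.0384 /hr

Final: 16.0384 /hr


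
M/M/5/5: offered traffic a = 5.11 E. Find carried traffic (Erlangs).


B(5,5.11) = 0.293729 (Erlang-B)
Carried load = a(1 − B) = 5.11·(1 − 0.293729) = 5.11·0.706271 = 3.6090 E

Final: 3.6090 Erlangs


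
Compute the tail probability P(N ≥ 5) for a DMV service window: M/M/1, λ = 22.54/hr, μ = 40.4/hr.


ρ = 22.54/40.4 = 0.5579
P(N ≥ n) = ρ^n = 0.5579^5 = 0.054058

Final: 0.054058


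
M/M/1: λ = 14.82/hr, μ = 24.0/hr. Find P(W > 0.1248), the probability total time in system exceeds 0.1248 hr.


W ~ Exponential(μ−λ) for M/M/1.
μ − λ = 24.0 − 14.82 = 9.1800
P(W > t) = e^{−(μ−λ)t} = e^{−1.1457} = 0.318013

Final: 0.318013


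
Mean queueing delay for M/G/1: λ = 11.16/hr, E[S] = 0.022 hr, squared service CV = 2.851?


ρ = λ·E[S] = 11.16·0.022 = 0.2455
E[S²] = E[S]²(1+C_s²) = 0.022²·(1+2.851) = 0.001864
Wq = λ·E[S²]/(2(1−ρ)) = 11.16·0.001864/(2·0.7545) = 0.01378 hr

Final: 0.01378 hr


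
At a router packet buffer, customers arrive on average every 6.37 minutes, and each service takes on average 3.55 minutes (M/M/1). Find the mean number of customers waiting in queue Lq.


λ = 60/6.37 = 9.4192 /hr
μ = 60/3.55 = 16.9014 /hr
ρ = λ/μ = 9.4192/16.9014 = 0.5573
Lq = ρ²/(1−ρ) = 0.3106/0.4427 = 0.7016

Final: 0.7016


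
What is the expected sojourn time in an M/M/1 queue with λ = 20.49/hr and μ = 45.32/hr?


W = 1/(μ−λ) = 1/(45.32 − 20.49) = 1/24.83 = 0.04027 hr

Final: 0.04027 hr


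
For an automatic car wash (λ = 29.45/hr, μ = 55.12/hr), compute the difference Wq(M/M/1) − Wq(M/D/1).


ρ = 29.45/55.12 = 0.5343
Wq(M/M/1) = ρ/(μ−λ) = 0.5343/25.67 = 0.02081 hr
Wq(M/D/1) = ρ/(2(μ−λ)) = 0.01041 hr
Savings = 0.02081 − 0.01041 = 0.01041 hr

Final: 0.01041 hr


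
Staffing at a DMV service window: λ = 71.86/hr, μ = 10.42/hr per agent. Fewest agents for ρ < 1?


Stability requires cμ > λ ⇔ c > λ/μ.
λ/μ = 71.86/10.42 = 6.8964
Minimum integer c = ⌊6.8964⌋ + 1 = 7
Check: 7·10.42 = 72.94 > 71.86, while 6·10.42 = 62.52 ≤ 71.86

Final: 7 servers


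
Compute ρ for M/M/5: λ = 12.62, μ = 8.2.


ρ = λ/(cμ) = 12.62/(5·8.2) = 12.62/41.00 = 0.3078

Final: 0.3078


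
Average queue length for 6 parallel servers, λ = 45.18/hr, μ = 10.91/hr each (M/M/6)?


a = λ/μ = 4.1412; ρ = a/6 = 0.6902
P₀ = 0.014171
Lq = P₀·a^c·ρ / (c!·(1−ρ)²) = 0.014171·5043.46320·0.6902/(720·0.09598)
= 0.71383

Final: 0.71383


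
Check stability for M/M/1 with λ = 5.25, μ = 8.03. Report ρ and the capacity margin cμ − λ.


Total capacity cμ = 1·8.03 = 8.03/hr
ρ = λ/(cμ) = 5.25/8.03 = 0.6538
Stable ⇔ ρ < 1: YES
Spare capacity = cμ − λ = 8.03 − 5.25 = 2.78/hr

Final: ρ = 0.6538; stable; margin = 2.78/hr


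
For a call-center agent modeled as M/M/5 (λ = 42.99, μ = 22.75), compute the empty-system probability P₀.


a = λ/μ = 42.99/22.75 = 1.8897; ρ = a/c = 0.3779
Σ_{k=0}^{4} a^k/k! (terms k=0..4) = 1.00000 + 1.88967 + 1.78543 + 1.12462 + 0.53129 = 6.33101
Tail: a^5/(5!(1−ρ)) = 24.09518/(120·0.6221) = 0.32278
P₀ = 1/(6.33101 + 0.32278) = 1/6.65380 = 0.150290

Final: 0.150290


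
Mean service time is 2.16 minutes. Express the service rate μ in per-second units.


μ = 1/(service time) in consistent units.
1 second = 0.0166667 min, so μ = 0.0166667/2.16 = 0.007716 per second

Final: 0.007716 /sec


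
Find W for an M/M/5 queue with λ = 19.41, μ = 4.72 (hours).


a = 4.1123; ρ = 0.8225; P₀ = 0.010837
Lq = P₀·a^c·ρ/(c!(1−ρ)²) = 2.77121
Wq = Lq/λ = 2.77121/19.41 = 0.14277 hr
W = Wq + 1/μ = 0.14277 + 0.21186 = 0.35464 hr

Final: 0.35464 hr


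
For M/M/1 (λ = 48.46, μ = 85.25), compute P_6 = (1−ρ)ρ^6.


ρ = 48.46/85.25 = 0.5684
P_n = (1−ρ)·ρ^n = (1 − 0.5684)·0.5684^6 = 0.4316·0.033739 = 0.014560

Final: 0.014560


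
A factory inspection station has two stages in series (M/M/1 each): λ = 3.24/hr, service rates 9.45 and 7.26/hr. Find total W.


Each node sees arrival rate λ = 3.24/hr (tandem ⇒ throughput preserved).
W₁ = 1/(μ₁−λ) = 1/(9.45−3.24) = 0.16103 hr
W₂ = 1/(μ₂−λ) = 1/(7.26−3.24) = 0.24876 hr
W_total = W₁ + W₂ = 0.16103 + 0.24876 = 0.40979 hr

Final: 0.40979 hr


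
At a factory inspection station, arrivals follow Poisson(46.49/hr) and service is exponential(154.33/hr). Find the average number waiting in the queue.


ρ = 46.49/154.33 = 0.3012
Lq = ρ²/(1−ρ) = 0.09074/0.6988 = 0.1299

Final: 0.1299


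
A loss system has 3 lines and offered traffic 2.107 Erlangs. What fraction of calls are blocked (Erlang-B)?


B(c,a) = (a^c/c!) / Σ_{k=0}^{c} a^k/k!
a^3/3! = 1.558987
Σ terms (k=0..3): 1.00000 + 2.10700 + 2.21972 + 1.55899 = 6.885711
B = 1.558987/6.885711 = 0.226409

Final: 0.226409


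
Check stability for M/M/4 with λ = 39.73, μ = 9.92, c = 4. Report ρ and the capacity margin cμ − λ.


Total capacity cμ = 4·9.92 = 39.68/hr
ρ = λ/(cμ) = 39.73/39.68 = 1.0013
Stable ⇔ ρ < 1: NO
Spare capacity = cμ − λ = 39.68 − 39.73 = -0.05/hr

Final: ρ = 1.0013; unstable; margin = -0.05/hr


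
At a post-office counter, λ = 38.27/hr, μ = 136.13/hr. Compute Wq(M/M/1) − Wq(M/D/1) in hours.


ρ = 38.27/136.13 = 0.2811
Wq(M/M/1) = ρ/(μ−λ) = 0.2811/97.86 = 0.002873 hr
Wq(M/D/1) = ρ/(2(μ−λ)) = 0.001436 hr
Savings = 0.002873 − 0.001436 = 0.001436 hr

Final: 0.001436 hr


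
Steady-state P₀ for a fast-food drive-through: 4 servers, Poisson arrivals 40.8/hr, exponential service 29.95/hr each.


a = λ/μ = 40.8/29.95 = 1.3623; ρ = a/c = 0.3406
Σ_{k=0}^{3} a^k/k! (terms k=0..3) = 1.00000 + 1.36227 + 0.92789 + 0.42135 = 3.71151
Tail: a^4/(4!(1−ρ)) = 3.44392/(24·0.6594) = 0.21761
P₀ = 1/(3.71151 + 0.21761) = 1/3.92911 = 0.254510

Final: 0.254510


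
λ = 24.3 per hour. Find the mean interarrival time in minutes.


Mean interarrival time = 1/λ = 1/24.3 hour = 0.04115 hour
In minutes: 0.04115 × 60 = 2.4691 min

Final: 2.4691 min


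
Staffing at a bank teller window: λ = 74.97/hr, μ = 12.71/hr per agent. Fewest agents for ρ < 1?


Stability requires cμ > λ ⇔ c > λ/μ.
λ/μ = 74.97/12.71 = 5.8985
Minimum integer c = ⌊5.8985⌋ + 1 = 6
Check: 6·12.71 = 76.26 > 74.97, while 5·12.71 = 63.55 ≤ 74.97

Final: 6 servers


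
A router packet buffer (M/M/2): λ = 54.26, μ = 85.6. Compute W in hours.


a = 0.6339; ρ = 0.3169; P₀ = 0.518673
Lq = P₀·a^c·ρ/(c!(1−ρ)²) = 0.07078
Wq = Lq/λ = 0.07078/54.26 = 0.001305 hr
W = Wq + 1/μ = 0.001305 + 0.01168 = 0.01299 hr

Final: 0.01299 hr


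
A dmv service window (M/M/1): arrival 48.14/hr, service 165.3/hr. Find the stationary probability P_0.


ρ = 48.14/165.3 = 0.2912
P_n = (1−ρ)·ρ^n = (1 − 0.2912)·0.2912^0 = 0.7088·1.000000 = 0.708772

Final: 0.708772


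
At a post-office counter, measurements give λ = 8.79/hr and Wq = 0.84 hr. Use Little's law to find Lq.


Lq = λWq = 8.79·0.84 = 7.3836

Final: 7.3836


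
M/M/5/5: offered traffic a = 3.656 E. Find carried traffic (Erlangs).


B(5,3.656) = 0.168149 (Erlang-B)
Carried load = a(1 − B) = 3.656·(1 − 0.168149) = 3.656·0.831851 = 3.0412 E

Final: 3.0412 Erlangs


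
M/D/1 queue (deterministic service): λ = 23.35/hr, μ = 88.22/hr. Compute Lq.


ρ = 23.35/88.22 = 0.2647
M/D/1: Lq = ρ²/(2(1−ρ)) = 0.07006/(2·0.7353) = 0.04764

Final: 0.04764


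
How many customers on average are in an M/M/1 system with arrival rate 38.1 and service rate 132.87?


ρ = λ/μ = 38.1/132.87 = 0.2867
L = ρ/(1−ρ) = 0.2867/(1 − 0.2867) = 0.2867/0.7133 = 0.4020

Final: 0.4020


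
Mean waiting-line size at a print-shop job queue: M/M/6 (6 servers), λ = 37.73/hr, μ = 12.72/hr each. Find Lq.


a = λ/μ = 2.9662; ρ = a/6 = 0.4944
P₀ = 0.050698
Lq = P₀·a^c·ρ / (c!·(1−ρ)²) = 0.050698·681.08006·0.4944/(720·0.25567)
= 0.09273

Final: 0.09273


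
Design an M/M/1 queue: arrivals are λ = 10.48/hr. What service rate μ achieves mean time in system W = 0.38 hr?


W = 1/(μ−λ) ⇒ μ − λ = 1/W = 1/0.38 = 2.6316
μ = λ + 1/W = 10.48 + 2.6316 = 13.1116 per hr

Final: 13.1116 /hr


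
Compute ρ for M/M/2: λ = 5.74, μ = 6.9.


ρ = λ/(cμ) = 5.74/(2·6.9) = 5.74/13.80 = 0.4159

Final: 0.4159


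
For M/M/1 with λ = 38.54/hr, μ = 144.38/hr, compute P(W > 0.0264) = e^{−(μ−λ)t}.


W ~ Exponential(μ−λ) for M/M/1.
μ − λ = 144.38 − 38.54 = 105.8400
P(W > t) = e^{−(μ−λ)t} = e^{−2.7942} = 0.061165

Final: 0.061165


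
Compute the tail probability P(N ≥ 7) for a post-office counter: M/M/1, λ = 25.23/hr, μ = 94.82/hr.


ρ = 25.23/94.82 = 0.2661
P(N ≥ n) = ρ^n = 0.2661^7 = 0.00009443

Final: 0.00009443


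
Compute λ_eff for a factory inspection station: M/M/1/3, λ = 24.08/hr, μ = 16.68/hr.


ρ = 1.4436; P_K = (1−ρ)ρ^3/(1−ρ^4) = 0.399221
λ_eff = λ(1 − P_K) = 24.08·(1 − 0.399221) = 24.08·0.600779 = 14.4668 /hr

Final: 14.4668 /hr


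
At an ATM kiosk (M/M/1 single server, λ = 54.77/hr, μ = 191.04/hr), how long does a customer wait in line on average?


ρ = 54.77/191.04 = 0.2867
Wq = ρ/(μ−λ) = 0.2867/(191.04 − 54.77) = 0.2867/136.27 = 0.002104 hr

Final: 0.002104 hr


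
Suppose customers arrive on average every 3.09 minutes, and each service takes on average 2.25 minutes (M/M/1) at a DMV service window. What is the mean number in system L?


λ = 60/3.09 = 19.4175 /hr
μ = 60/2.25 = 26.6667 /hr
ρ = λ/μ = 19.4175/26.6667 = 0.7282
L = ρ/(1−ρ) = 0.7282/0.2718 = 2.6786

Final: 2.6786


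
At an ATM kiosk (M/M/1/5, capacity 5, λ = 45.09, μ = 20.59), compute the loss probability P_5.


ρ = λ/μ = 45.09/20.59 = 2.1899
P_K = (1−ρ)ρ^K/(1−ρ^(K+1)) = (-1.1899·50.363910)/(1 − 110.291827)
= -59.927917/-109.291827 = 0.548329

Final: 0.548329


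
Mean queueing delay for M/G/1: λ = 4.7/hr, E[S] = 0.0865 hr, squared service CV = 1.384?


ρ = λ·E[S] = 4.7·0.0865 = 0.4065
E[S²] = E[S]²(1+C_s²) = 0.0865²·(1+1.384) = 0.017838
Wq = λ·E[S²]/(2(1−ρ)) = 4.7·0.017838/(2·0.5935) = 0.07064 hr

Final: 0.07064 hr


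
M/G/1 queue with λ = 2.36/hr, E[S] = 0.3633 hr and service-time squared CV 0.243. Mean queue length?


ρ = λ·E[S] = 2.36·0.3633 = 0.8574
Lq = ρ²(1+C_s²)/(2(1−ρ)) = 0.7351·(1+0.243)/(2·0.1426)
= 0.7351·1.2430/0.2852 = 3.20361

Final: 3.20361


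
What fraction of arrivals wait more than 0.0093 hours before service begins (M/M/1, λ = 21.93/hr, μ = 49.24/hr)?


ρ = 21.93/49.24 = 0.4454
P(Wq > t) = ρ·e^{−(μ−λ)t} = 0.4454·e^{−0.2540}
= 0.4454·0.775705 = 0.345475

Final: 0.345475


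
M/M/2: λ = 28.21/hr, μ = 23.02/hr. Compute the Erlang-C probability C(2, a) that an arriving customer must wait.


a = λ/μ = 1.2255; ρ = a/2 = 0.6127
P₀ = 0.240135 (from M/M/c formula)
C(c,a) = [a^c/(c!(1−ρ))]·P₀ = [1.50174/(2·0.3873)]·0.240135
= 1.93887·0.240135 = 0.465591

Final: 0.465591


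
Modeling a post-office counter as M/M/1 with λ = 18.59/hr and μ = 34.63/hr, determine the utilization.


ρ = λ/μ = 18.59/34.63 = 0.5368

Final: 0.5368


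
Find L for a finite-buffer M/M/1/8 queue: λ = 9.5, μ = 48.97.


ρ = 9.5/48.97 = 0.1940
L = ρ[1 − (K+1)ρ^K + Kρ^(K+1)] / [(1−ρ)(1−ρ^(K+1))]
Numerator: 0.1940·(1 − 9·0.000002006 + 8·0.0000003892) = 0.193993
Denominator: (0.8060)·(1.000000) = 0.806003
L = 0.193993/0.806003 = 0.2407

Final: 0.2407


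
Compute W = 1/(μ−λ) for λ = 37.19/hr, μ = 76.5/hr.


W = 1/(μ−λ) = 1/(76.5 − 37.19) = 1/39.31 = 0.02544 hr

Final: 0.02544 hr


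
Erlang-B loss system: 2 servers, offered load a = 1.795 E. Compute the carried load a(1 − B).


B(2,1.795) = 0.365640 (Erlang-B)
Carried load = a(1 − B) = 1.795·(1 − 0.365640) = 1.795·0.634360 = 1.1387 E

Final: 1.1387 Erlangs


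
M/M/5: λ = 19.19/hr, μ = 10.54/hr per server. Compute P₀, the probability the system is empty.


a = λ/μ = 19.19/10.54 = 1.8207; ρ = a/c = 0.3641
Σ_{k=0}^{4} a^k/k! (terms k=0..4) = 1.00000 + 1.82068 + 1.65744 + 1.00589 + 0.45785 = 5.94187
Tail: a^5/(5!(1−ρ)) = 20.00653/(120·0.6359) = 0.26220
P₀ = 1/(5.94187 + 0.26220) = 1/6.20407 = 0.161185

Final: 0.161185
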